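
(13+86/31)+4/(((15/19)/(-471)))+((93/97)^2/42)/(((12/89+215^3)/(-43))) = -2370.63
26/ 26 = 1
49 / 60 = 0.82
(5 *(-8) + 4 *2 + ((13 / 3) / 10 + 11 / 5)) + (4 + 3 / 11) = -8281 / 330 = -25.09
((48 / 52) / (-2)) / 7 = -0.07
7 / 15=0.47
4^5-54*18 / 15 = 4796 / 5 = 959.20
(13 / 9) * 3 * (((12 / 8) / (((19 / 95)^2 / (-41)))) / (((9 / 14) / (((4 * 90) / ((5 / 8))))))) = -5969600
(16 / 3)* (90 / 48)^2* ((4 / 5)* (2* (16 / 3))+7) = 1165 / 4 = 291.25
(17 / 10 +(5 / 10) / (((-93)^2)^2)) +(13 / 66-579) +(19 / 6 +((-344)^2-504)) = 482433216055421 / 4114286055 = 117258.06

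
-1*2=-2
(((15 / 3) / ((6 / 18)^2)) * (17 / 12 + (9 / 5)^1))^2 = 335241 / 16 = 20952.56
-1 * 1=-1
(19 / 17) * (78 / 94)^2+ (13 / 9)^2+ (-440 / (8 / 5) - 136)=-1241489647 / 3041793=-408.14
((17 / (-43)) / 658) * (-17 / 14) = 289 / 396116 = 0.00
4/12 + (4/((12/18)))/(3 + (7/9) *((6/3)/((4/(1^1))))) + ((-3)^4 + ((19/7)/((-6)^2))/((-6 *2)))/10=3764245/368928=10.20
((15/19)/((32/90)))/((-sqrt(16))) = -675/1216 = -0.56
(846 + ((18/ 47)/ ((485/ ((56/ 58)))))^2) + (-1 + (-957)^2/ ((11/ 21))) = 764426110295478116/ 436993713025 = 1749284.00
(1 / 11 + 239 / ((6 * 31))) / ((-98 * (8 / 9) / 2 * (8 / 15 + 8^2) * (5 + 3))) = -126675 / 2070311936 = -0.00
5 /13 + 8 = 8.38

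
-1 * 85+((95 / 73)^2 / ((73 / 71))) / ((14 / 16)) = -83.12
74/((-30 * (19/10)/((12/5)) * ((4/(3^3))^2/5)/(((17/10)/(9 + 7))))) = -458541/6080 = -75.42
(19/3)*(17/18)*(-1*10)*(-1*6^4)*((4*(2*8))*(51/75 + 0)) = 16868352/5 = 3373670.40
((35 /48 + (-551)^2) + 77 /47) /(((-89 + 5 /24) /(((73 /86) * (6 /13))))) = -149999494143 /111975526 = -1339.57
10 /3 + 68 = 214 /3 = 71.33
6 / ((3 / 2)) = 4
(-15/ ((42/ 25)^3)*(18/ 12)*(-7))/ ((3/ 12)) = 78125/ 588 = 132.87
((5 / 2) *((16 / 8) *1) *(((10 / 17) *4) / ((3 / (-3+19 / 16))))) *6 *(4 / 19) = -2900 / 323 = -8.98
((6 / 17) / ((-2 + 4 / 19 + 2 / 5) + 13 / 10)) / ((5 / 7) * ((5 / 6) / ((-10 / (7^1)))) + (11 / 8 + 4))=-27360 / 34391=-0.80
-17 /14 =-1.21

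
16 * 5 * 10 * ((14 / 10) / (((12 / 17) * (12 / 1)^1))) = 1190 / 9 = 132.22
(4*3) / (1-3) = -6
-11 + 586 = 575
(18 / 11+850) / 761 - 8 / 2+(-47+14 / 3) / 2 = -1207813 / 50226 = -24.05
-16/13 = -1.23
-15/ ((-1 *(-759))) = -5/ 253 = -0.02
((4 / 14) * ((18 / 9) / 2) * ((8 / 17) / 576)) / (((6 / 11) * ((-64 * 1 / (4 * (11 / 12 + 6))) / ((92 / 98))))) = -20999 / 120911616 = -0.00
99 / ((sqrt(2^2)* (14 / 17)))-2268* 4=-252333 / 28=-9011.89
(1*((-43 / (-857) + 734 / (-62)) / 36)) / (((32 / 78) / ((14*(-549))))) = 2607743229 / 425072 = 6134.83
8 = 8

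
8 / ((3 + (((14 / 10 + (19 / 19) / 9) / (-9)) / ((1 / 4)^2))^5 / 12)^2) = 8548358525899403063203125000 / 80130974382181820216902758889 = 0.11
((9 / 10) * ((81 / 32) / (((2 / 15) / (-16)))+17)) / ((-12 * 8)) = 2.69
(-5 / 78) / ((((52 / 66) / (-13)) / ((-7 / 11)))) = -35 / 52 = -0.67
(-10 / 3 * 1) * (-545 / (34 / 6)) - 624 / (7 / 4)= -4282 / 119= -35.98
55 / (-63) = -55 / 63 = -0.87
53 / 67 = 0.79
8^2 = 64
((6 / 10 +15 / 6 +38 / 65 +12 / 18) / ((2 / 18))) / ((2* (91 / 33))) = 7.10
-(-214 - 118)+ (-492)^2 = 242396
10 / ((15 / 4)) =8 / 3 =2.67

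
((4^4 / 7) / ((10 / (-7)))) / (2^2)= -32 / 5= -6.40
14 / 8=7 / 4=1.75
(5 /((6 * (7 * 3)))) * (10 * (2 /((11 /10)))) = 500 /693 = 0.72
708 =708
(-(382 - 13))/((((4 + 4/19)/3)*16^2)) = -21033/20480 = -1.03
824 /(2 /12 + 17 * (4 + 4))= 4944 /817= 6.05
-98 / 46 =-49 / 23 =-2.13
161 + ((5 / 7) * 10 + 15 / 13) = 15406 / 91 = 169.30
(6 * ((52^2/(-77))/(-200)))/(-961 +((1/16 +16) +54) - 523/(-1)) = -32448/11332475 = -0.00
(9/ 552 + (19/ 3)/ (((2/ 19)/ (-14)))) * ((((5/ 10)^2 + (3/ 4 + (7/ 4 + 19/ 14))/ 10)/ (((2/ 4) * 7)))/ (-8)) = 41381351/ 2163840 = 19.12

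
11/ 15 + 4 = 71/ 15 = 4.73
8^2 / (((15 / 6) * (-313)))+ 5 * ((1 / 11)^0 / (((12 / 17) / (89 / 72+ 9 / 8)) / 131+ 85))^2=-32859375114461647 / 405185410284181685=-0.08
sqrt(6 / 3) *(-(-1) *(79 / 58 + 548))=31863 *sqrt(2) / 58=776.92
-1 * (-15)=15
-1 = -1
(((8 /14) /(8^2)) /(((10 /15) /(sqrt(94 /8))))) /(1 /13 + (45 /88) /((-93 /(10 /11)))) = 146289*sqrt(47) /1571248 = 0.64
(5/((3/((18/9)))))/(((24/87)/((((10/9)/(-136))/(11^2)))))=-725/888624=-0.00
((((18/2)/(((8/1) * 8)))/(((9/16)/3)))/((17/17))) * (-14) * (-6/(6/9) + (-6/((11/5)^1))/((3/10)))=4179/22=189.95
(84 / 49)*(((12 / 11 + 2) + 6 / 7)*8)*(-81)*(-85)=372786.35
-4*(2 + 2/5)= -48/5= -9.60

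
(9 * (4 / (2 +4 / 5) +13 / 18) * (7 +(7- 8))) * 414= 336582 / 7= 48083.14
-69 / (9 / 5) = -115 / 3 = -38.33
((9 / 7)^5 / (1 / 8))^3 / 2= 52708129816230144 / 4747561509943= 11102.15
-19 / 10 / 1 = -1.90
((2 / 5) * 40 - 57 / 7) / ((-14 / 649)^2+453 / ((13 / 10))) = 301158715 / 13356301546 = 0.02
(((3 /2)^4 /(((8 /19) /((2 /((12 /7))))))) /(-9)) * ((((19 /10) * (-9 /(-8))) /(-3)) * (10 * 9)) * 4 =204687 /512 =399.78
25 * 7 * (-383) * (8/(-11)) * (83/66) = 22252300/363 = 61301.10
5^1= 5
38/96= 19/48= 0.40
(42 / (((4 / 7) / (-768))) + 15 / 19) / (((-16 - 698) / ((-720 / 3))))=-42899880 / 2261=-18973.85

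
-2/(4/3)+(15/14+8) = 53/7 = 7.57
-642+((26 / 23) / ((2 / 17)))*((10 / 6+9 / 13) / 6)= -5744 / 9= -638.22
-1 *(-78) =78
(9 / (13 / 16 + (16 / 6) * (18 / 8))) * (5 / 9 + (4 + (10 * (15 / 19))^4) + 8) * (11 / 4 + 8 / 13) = 3199683391100 / 184664857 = 17326.98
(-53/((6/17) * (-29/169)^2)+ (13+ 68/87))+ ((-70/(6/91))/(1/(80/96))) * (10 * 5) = -746638007/15138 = -49322.10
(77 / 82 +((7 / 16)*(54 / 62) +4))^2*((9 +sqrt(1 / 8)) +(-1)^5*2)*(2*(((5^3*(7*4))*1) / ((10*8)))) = 2048350451175*sqrt(2) / 3308423168 +14338453158225 / 827105792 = 18211.28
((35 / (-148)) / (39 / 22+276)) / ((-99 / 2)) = 0.00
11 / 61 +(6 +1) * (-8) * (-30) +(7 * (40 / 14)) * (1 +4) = 108591 / 61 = 1780.18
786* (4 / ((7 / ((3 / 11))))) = 9432 / 77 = 122.49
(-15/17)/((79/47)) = -705/1343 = -0.52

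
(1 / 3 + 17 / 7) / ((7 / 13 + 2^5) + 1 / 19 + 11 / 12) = 57304 / 695219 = 0.08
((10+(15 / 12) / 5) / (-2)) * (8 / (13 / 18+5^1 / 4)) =-20.79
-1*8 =-8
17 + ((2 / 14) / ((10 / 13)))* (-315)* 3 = -317 / 2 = -158.50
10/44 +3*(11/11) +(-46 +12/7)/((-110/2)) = 621/154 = 4.03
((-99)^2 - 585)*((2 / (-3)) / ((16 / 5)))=-1920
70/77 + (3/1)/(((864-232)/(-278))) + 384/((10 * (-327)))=-1000179/1894420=-0.53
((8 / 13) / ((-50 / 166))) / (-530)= 332 / 86125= 0.00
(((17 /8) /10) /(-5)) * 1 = -17 /400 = -0.04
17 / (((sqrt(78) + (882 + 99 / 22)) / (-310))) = -6229140 / 1047739 + 21080 * sqrt(78) / 3143217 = -5.89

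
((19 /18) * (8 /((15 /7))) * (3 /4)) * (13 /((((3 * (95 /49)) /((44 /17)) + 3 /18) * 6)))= 143374 /54045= 2.65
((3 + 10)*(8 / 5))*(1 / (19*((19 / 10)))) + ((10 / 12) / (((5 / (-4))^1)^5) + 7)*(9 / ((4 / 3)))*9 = 409.24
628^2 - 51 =394333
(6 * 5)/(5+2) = 30/7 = 4.29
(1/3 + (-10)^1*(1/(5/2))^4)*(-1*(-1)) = 29/375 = 0.08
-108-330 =-438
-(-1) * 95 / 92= 95 / 92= 1.03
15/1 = 15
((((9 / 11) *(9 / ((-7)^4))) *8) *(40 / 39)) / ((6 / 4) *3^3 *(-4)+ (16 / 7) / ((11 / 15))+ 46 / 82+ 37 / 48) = -3400704 / 21291453001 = -0.00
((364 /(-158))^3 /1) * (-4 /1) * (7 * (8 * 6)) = 8102395392 /493039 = 16433.58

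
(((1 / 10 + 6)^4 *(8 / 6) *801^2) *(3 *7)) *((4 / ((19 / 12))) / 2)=373107228120522 / 11875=31419556052.25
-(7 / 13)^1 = -7 / 13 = -0.54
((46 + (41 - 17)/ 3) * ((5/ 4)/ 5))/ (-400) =-27/ 800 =-0.03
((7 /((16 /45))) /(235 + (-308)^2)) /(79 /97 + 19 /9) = 274995 /3886125536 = 0.00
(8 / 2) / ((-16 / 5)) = -5 / 4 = -1.25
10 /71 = 0.14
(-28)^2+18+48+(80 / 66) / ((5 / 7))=28106 / 33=851.70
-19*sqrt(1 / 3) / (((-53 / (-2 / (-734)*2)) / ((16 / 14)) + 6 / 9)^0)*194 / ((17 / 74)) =-272764*sqrt(3) / 51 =-9263.55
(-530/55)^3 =-1191016/1331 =-894.83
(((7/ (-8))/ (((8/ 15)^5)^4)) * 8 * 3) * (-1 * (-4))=-24227283.84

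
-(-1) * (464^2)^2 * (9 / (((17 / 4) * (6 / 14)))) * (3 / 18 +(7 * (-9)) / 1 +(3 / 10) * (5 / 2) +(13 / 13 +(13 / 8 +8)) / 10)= -237590648307712 / 17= -13975920488688.94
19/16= 1.19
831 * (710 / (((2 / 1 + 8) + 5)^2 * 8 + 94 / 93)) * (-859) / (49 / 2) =-47134128870 / 4103603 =-11486.04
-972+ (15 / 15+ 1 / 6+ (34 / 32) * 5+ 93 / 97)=-4491001 / 4656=-964.56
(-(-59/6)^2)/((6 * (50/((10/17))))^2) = -3481/9363600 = -0.00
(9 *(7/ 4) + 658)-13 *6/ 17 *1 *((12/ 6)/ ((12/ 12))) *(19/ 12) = 44827/ 68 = 659.22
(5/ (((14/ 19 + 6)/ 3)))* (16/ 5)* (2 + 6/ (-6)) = 57/ 8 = 7.12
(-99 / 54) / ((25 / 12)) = -22 / 25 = -0.88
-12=-12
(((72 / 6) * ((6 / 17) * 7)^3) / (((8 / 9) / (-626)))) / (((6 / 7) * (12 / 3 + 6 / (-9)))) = -1095705954 / 24565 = -44604.35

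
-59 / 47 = -1.26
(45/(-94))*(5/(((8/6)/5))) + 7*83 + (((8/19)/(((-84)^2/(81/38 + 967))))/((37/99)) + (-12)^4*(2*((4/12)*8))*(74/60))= 24076149569481/175778120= 136968.98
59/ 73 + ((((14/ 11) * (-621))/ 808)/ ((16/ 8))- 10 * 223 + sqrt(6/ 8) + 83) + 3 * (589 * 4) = sqrt(3)/ 2 + 3193069965/ 648824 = 4922.19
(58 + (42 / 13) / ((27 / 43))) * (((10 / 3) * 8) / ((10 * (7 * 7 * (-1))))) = -59104 / 17199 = -3.44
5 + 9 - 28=-14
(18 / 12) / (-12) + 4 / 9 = 23 / 72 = 0.32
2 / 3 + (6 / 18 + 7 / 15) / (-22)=104 / 165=0.63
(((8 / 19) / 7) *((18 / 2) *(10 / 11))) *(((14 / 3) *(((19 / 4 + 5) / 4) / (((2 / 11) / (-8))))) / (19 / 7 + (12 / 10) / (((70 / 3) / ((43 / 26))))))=-21294000 / 242003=-87.99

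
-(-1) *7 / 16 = 7 / 16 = 0.44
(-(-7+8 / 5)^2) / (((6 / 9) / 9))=-19683 / 50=-393.66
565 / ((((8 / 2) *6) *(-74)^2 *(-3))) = -565 / 394272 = -0.00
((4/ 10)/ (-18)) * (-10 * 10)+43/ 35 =1087/ 315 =3.45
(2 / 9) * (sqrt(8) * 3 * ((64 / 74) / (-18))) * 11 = -704 * sqrt(2) / 999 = -1.00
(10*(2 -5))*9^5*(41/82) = -885735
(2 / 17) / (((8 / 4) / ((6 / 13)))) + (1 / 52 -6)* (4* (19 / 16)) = -100357 / 3536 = -28.38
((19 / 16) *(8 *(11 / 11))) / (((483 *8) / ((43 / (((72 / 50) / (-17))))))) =-347225 / 278208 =-1.25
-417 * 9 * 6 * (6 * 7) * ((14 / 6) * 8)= -17654112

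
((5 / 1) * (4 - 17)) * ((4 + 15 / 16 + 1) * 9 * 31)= -1722825 / 16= -107676.56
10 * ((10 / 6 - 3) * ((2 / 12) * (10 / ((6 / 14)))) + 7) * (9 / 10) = 49 / 3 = 16.33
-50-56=-106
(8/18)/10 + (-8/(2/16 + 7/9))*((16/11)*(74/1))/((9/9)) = -1227514/1287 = -953.78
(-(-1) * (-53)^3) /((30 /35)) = -173689.83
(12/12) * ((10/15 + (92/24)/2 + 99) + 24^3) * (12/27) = 167107/27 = 6189.15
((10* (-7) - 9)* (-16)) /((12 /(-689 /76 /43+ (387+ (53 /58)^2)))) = 84161991140 /2061291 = 40829.75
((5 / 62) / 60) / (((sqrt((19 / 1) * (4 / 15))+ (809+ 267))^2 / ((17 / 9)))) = 0.00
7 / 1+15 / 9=26 / 3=8.67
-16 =-16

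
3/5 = 0.60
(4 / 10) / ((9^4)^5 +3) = 1 / 30394163647642322010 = 0.00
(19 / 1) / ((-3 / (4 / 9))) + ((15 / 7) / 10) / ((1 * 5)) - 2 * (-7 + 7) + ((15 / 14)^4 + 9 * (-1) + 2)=-43844561 / 5186160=-8.45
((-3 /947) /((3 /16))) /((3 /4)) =-0.02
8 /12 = 2 /3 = 0.67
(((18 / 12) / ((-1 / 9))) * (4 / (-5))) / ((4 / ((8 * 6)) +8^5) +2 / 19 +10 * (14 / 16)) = 6156 / 18682855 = 0.00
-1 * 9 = -9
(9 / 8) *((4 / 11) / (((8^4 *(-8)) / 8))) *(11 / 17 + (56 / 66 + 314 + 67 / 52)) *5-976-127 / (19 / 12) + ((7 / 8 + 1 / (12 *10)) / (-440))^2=-1056.37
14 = 14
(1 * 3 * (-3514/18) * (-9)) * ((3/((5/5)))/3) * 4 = 21084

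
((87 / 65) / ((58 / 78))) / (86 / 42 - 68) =-189 / 6925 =-0.03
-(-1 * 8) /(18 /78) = 104 /3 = 34.67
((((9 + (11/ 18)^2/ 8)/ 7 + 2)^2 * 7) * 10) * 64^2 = 142740366760/ 45927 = 3107983.69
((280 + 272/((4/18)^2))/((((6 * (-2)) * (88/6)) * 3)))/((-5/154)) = 10129/30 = 337.63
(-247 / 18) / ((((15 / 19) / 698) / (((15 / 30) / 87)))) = -1637857 / 23490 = -69.73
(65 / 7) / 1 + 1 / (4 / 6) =151 / 14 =10.79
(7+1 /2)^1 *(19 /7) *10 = 1425 /7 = 203.57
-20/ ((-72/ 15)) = 25/ 6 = 4.17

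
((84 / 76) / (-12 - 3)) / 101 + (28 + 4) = 307033 / 9595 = 32.00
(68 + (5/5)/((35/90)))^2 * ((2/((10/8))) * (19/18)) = 18546736/2205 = 8411.22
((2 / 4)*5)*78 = 195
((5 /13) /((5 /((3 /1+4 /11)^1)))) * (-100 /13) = -3700 /1859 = -1.99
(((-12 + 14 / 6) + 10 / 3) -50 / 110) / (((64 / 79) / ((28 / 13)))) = -7742 / 429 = -18.05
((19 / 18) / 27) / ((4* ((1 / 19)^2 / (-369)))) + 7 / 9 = -281051 / 216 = -1301.16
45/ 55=9/ 11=0.82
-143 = -143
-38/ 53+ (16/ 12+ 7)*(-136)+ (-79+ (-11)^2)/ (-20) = -1806479/ 1590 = -1136.15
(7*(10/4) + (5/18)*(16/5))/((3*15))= 331/810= 0.41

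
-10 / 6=-1.67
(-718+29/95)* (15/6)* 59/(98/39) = -156884481/3724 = -42127.95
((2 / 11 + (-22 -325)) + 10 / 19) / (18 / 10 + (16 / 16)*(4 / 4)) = -361875 / 2926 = -123.68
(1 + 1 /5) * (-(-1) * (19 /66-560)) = -36941 /55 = -671.65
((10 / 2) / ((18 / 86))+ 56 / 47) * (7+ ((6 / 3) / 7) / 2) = 530450 / 2961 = 179.15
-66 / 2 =-33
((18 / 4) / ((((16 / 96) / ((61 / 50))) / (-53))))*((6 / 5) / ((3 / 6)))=-4189.97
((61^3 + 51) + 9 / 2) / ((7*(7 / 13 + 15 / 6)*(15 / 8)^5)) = 193427832832 / 419934375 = 460.61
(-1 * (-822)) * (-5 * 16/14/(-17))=32880/119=276.30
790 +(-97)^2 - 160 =10039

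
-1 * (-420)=420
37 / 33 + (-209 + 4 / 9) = -20536 / 99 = -207.43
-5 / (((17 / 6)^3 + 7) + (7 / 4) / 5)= -0.17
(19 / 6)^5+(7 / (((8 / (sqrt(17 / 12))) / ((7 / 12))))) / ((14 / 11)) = 318.91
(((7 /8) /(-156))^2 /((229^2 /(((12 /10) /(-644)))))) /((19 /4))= -7 /29744065328640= -0.00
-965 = -965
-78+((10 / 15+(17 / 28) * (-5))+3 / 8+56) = -4031 / 168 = -23.99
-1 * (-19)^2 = -361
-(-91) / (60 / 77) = 7007 / 60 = 116.78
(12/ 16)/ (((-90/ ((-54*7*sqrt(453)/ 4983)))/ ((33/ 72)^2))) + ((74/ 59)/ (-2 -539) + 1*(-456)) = -14555138/ 31919 + 77*sqrt(453)/ 579840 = -456.00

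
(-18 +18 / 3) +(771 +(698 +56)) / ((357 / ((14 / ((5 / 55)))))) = 645.84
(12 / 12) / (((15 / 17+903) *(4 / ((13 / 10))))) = 17 / 47280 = 0.00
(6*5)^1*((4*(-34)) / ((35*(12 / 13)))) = -884 / 7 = -126.29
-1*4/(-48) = 1/12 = 0.08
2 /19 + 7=135 /19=7.11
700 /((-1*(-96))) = 175 /24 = 7.29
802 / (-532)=-401 / 266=-1.51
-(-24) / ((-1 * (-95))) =24 / 95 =0.25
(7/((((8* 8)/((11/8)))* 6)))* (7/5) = 539/15360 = 0.04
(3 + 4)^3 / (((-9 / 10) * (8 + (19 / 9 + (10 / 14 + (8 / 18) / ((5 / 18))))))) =-60025 / 1957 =-30.67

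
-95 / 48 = -1.98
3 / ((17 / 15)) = 45 / 17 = 2.65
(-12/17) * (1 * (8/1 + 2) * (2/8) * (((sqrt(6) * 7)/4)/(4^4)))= -105 * sqrt(6)/8704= -0.03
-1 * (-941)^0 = -1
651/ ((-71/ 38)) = -24738/ 71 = -348.42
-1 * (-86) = 86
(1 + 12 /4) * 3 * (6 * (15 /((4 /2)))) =540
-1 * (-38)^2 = -1444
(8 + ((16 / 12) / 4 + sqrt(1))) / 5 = 28 / 15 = 1.87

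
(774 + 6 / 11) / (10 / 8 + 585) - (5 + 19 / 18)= -439643 / 92862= -4.73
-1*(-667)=667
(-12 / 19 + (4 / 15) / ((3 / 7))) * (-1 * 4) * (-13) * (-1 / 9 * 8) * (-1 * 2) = -6656 / 7695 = -0.86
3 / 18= 1 / 6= 0.17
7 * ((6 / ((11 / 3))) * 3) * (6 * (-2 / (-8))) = 567 / 11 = 51.55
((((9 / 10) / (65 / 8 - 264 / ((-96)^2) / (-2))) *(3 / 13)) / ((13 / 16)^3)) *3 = 127401984 / 892674055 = 0.14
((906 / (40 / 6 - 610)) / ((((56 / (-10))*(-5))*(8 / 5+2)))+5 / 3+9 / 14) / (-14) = -69775 / 425712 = -0.16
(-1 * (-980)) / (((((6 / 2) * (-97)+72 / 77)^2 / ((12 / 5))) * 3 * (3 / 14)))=65076704 / 1496556675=0.04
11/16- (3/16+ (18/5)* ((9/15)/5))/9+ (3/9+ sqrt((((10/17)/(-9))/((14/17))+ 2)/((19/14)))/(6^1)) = 11* sqrt(38)/342+ 119/125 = 1.15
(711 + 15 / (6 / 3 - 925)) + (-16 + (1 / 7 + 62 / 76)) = 170866385 / 245518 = 695.94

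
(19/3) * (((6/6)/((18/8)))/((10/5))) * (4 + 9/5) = 1102/135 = 8.16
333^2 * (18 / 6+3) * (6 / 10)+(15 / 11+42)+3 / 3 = 399244.76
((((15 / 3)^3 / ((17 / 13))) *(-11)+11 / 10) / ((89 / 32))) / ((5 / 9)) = -25713072 / 37825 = -679.79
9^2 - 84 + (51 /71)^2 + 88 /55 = -22282 /25205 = -0.88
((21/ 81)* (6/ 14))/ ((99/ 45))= 5/ 99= 0.05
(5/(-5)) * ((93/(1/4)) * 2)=-744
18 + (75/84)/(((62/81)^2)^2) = 8523441369/413737408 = 20.60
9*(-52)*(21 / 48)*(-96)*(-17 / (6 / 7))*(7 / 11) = -2728908 / 11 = -248082.55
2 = 2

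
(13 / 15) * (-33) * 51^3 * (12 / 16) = -56907279 / 20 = -2845363.95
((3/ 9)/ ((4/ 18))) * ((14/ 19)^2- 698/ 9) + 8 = -116443/ 1083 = -107.52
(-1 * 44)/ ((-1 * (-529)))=-0.08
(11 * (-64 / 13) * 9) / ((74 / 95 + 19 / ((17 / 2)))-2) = -480.54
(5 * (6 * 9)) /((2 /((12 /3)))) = 540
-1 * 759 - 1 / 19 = -14422 / 19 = -759.05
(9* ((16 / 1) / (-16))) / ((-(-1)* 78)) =-3 / 26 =-0.12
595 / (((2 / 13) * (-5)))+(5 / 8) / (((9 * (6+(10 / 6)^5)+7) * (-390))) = -767757545 / 992576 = -773.50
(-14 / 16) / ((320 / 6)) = -21 / 1280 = -0.02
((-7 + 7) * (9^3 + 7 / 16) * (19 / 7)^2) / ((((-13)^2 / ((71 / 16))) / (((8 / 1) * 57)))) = 0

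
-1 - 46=-47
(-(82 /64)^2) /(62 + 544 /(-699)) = -1175019 /43821056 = -0.03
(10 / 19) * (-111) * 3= -175.26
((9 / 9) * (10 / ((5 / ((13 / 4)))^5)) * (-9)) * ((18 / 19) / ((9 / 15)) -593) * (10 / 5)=37549974969 / 3040000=12351.97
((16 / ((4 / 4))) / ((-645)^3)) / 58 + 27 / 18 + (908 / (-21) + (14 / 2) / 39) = -58858545121081 / 1416278067750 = -41.56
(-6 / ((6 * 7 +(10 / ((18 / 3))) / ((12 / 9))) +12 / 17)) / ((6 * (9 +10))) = -68 / 56791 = -0.00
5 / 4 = 1.25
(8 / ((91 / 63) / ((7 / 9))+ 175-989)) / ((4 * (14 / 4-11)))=28 / 85275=0.00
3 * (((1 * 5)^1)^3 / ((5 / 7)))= 525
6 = 6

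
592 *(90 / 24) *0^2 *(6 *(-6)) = 0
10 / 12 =5 / 6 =0.83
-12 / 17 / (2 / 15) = -90 / 17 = -5.29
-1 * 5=-5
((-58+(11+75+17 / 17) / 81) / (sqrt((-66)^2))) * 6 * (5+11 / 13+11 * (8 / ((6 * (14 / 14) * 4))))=-570227 / 11583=-49.23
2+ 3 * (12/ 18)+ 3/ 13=55/ 13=4.23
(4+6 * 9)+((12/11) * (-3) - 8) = 514/11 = 46.73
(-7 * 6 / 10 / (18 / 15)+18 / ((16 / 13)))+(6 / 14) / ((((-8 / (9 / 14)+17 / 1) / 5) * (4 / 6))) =27163 / 2296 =11.83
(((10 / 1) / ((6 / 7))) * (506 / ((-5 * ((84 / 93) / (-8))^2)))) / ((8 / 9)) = -729399 / 7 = -104199.86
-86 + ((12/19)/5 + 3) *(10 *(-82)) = -2649.58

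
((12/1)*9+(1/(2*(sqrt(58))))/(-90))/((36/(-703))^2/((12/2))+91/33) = 1761360876/44980147 - 5436299*sqrt(58)/156530911560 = 39.16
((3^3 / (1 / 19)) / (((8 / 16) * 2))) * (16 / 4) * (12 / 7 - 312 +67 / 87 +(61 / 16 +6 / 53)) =-26986604229 / 43036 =-627070.46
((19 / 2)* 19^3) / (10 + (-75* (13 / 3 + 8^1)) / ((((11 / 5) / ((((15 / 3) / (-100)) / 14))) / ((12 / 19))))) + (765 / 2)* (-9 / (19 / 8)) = 2740288937 / 608665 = 4502.13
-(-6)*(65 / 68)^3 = 823875 / 157216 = 5.24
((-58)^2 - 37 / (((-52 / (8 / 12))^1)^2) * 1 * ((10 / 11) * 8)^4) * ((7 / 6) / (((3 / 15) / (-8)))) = -10434746672560 / 66806883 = -156192.69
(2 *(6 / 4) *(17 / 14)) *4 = 102 / 7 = 14.57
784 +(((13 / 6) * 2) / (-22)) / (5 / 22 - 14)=712669 / 909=784.01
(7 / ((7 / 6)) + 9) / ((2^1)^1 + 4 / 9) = 135 / 22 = 6.14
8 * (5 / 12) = 3.33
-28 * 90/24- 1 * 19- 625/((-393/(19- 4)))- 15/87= -381106/3799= -100.32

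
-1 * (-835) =835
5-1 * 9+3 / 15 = -19 / 5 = -3.80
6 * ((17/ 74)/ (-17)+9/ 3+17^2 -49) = 53943/ 37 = 1457.92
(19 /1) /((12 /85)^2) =137275 /144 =953.30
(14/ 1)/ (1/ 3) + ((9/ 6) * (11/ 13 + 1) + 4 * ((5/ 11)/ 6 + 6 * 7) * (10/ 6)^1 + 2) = 421202/ 1287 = 327.27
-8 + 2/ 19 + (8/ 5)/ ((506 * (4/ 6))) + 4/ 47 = -8816752/ 1129645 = -7.80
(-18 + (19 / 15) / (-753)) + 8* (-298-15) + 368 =-24329449 / 11295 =-2154.00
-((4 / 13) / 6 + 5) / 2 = -197 / 78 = -2.53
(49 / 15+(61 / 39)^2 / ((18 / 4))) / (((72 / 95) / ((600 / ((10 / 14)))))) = 173430005 / 41067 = 4223.10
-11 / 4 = -2.75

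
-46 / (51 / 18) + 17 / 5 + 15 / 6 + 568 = 94803 / 170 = 557.66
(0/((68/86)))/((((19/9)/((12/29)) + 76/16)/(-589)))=0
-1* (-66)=66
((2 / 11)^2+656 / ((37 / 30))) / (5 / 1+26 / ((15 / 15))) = 2381428 / 138787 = 17.16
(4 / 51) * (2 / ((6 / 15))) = 20 / 51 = 0.39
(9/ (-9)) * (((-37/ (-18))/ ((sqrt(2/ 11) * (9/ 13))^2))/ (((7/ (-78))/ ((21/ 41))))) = 894179/ 6642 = 134.62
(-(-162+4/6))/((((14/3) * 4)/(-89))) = -10769/14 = -769.21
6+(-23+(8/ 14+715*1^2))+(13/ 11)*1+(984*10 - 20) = 810021/ 77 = 10519.75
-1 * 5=-5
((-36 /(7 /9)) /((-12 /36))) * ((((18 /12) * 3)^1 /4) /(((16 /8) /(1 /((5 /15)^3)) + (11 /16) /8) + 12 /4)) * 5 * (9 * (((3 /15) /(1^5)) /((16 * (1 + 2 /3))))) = 6377292 /382235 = 16.68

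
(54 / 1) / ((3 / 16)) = 288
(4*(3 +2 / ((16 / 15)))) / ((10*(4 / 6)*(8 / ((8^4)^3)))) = 125627793408 / 5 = 25125558681.60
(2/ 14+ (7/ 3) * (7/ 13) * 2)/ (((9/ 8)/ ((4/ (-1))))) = -23200/ 2457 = -9.44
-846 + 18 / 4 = -1683 / 2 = -841.50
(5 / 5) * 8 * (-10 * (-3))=240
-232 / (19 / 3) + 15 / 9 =-1993 / 57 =-34.96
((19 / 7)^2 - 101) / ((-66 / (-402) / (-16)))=9124.93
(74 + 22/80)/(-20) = -2971/800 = -3.71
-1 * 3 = -3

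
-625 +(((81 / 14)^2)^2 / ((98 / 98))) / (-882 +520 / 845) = -275666187373 / 440170528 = -626.27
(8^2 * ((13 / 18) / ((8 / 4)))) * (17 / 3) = 3536 / 27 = 130.96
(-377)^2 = 142129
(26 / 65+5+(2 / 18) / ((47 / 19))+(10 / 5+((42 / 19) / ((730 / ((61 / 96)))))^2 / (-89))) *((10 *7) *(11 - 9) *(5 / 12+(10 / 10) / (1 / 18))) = 21353715299190237691 / 1112434660500480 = 19195.48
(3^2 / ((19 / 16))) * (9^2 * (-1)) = -11664 / 19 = -613.89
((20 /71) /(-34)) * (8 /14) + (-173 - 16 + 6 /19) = -30290425 /160531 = -188.69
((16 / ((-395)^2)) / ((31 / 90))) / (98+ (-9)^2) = 288 / 173156545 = 0.00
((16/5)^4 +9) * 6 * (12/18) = 284644/625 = 455.43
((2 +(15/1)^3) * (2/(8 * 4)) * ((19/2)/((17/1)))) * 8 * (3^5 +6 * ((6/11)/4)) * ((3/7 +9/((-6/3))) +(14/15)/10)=-10890905127/11900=-915202.11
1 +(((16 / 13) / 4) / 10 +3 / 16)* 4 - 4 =-553 / 260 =-2.13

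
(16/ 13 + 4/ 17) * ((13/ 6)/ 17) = 54/ 289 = 0.19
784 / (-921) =-784 / 921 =-0.85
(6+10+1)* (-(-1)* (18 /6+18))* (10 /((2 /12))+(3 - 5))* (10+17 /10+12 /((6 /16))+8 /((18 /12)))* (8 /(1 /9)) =365502312 /5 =73100462.40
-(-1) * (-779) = -779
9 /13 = 0.69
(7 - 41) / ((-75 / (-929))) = -31586 / 75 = -421.15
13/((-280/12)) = -39/70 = -0.56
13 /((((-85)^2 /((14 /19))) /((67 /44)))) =6097 /3020050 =0.00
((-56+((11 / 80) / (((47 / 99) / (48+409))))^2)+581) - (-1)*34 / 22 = 2806347543419 / 155513600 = 18045.67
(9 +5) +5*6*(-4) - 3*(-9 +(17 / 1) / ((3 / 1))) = -96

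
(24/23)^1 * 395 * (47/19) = 445560/437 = 1019.59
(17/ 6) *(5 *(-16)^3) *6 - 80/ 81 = -28201040/ 81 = -348160.99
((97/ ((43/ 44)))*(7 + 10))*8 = 580448/ 43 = 13498.79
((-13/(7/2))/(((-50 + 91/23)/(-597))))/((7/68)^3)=-37418036864/847553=-44148.32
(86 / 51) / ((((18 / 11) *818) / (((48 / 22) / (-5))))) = -172 / 312885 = -0.00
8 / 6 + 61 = 187 / 3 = 62.33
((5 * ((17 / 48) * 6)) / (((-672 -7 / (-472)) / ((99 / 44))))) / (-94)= 45135 / 119258552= 0.00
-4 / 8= -1 / 2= -0.50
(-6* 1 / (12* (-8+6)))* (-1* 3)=-3 / 4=-0.75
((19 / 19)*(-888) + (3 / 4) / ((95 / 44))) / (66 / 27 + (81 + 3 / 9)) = -758943 / 71630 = -10.60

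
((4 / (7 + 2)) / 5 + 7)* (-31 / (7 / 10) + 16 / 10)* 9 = -2723.35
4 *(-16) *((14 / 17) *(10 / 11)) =-8960 / 187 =-47.91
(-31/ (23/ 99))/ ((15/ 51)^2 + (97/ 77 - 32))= 68294457/ 15689174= 4.35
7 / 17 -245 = -4158 / 17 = -244.59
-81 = -81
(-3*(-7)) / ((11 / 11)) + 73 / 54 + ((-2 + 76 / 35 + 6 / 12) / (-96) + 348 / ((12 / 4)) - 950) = -49088903 / 60480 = -811.66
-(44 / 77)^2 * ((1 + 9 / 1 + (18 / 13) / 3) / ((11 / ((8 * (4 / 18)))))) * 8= -278528 / 63063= -4.42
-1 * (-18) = 18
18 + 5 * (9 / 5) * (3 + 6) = 99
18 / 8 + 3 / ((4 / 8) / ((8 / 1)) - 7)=269 / 148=1.82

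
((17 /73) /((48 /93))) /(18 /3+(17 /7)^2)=25823 /680944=0.04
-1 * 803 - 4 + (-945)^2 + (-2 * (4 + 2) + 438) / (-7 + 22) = 4461232 / 5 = 892246.40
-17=-17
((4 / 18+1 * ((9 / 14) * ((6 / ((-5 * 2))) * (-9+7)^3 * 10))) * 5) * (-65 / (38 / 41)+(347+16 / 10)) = 51797911 / 1197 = 43273.11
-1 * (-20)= 20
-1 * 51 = -51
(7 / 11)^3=343 / 1331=0.26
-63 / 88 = -0.72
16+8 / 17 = 280 / 17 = 16.47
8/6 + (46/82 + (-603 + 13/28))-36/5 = -10467029/17220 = -607.84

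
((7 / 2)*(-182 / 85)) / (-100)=637 / 8500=0.07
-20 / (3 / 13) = -260 / 3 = -86.67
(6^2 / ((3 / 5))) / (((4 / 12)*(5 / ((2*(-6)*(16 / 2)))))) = -3456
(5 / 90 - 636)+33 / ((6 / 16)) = -9863 / 18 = -547.94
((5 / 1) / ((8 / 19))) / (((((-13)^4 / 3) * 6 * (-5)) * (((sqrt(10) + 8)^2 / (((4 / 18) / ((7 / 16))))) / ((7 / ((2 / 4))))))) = -1406 / 187388721 + 304 * sqrt(10) / 187388721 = -0.00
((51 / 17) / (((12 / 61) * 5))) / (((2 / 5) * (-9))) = -61 / 72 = -0.85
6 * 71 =426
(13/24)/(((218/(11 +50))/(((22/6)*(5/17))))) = 43615/266832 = 0.16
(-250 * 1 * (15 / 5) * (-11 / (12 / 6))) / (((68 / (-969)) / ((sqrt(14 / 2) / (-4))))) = 235125 * sqrt(7) / 16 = 38880.14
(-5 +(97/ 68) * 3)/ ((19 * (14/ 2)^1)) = -7/ 1292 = -0.01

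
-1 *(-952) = 952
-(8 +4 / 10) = -42 / 5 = -8.40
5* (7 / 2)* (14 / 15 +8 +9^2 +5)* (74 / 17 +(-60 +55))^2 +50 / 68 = 1207403 / 1734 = 696.31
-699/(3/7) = -1631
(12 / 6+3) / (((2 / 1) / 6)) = 15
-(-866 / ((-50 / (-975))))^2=-285170769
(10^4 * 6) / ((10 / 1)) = 6000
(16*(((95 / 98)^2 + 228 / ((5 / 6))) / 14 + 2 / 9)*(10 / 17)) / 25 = 479980532 / 64286775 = 7.47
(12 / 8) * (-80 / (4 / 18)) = -540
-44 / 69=-0.64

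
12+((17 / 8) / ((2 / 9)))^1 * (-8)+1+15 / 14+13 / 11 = -4716 / 77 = -61.25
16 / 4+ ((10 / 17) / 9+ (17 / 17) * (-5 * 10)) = -7028 / 153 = -45.93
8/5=1.60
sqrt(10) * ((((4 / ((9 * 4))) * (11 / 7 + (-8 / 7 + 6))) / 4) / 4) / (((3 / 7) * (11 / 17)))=85 * sqrt(10) / 528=0.51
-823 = -823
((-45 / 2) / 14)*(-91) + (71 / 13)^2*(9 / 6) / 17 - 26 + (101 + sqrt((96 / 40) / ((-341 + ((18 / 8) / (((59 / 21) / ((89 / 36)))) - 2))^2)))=1888*sqrt(15) / 1609615 + 2572851 / 11492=223.89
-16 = -16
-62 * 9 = -558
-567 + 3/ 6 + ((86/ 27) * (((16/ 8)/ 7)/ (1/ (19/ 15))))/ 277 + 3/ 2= -443688407/ 785295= -565.00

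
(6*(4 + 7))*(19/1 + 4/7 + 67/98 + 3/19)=1347.26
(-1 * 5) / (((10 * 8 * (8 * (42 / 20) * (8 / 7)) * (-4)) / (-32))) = -5 / 192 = -0.03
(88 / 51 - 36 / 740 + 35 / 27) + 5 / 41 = 10775599 / 3481515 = 3.10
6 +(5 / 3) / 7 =131 / 21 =6.24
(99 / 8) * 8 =99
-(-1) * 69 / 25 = 69 / 25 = 2.76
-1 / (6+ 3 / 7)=-7 / 45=-0.16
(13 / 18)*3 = 13 / 6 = 2.17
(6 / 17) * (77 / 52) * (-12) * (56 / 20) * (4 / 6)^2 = -7.80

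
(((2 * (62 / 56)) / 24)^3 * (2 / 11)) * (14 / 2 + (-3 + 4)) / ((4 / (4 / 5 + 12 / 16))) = 923521 / 2086318080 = 0.00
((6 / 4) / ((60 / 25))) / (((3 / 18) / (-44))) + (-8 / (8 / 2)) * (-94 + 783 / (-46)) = 1312 / 23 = 57.04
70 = 70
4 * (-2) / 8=-1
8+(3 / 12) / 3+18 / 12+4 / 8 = 121 / 12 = 10.08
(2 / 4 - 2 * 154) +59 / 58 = -8888 / 29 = -306.48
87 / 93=29 / 31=0.94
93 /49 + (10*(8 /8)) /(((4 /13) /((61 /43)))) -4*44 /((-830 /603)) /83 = 7191249631 /145151230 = 49.54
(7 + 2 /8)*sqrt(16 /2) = 29*sqrt(2) /2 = 20.51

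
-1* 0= 0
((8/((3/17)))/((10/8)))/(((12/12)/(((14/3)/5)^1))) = 7616/225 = 33.85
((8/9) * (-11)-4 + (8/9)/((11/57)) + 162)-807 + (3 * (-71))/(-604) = -39095765/59796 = -653.82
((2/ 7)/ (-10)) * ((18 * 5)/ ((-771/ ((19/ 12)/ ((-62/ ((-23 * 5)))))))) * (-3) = -6555/ 223076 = -0.03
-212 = -212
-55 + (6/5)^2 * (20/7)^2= -2119/49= -43.24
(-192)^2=36864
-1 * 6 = -6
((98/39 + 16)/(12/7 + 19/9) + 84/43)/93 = 0.07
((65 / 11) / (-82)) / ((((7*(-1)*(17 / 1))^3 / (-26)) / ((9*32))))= -243360 / 760006709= -0.00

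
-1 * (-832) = 832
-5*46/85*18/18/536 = -23/4556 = -0.01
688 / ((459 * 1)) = 688 / 459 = 1.50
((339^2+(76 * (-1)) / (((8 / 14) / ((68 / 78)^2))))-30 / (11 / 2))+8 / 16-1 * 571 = 3822831455 / 33462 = 114243.96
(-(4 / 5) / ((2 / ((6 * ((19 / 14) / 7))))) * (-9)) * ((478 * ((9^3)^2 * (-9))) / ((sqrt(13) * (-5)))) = 2345701920732 * sqrt(13) / 15925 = 531086251.31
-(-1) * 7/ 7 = 1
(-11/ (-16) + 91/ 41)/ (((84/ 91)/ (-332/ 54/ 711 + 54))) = 3211897169/ 18889848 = 170.03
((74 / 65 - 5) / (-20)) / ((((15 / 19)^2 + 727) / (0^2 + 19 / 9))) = 1721609 / 3073262400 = 0.00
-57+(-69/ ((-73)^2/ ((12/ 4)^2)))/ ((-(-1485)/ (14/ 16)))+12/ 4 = -126617201/ 2344760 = -54.00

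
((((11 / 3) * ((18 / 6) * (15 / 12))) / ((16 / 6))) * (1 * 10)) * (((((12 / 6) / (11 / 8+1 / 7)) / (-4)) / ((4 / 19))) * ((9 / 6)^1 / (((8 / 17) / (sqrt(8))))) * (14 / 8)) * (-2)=460845 * sqrt(2) / 256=2545.83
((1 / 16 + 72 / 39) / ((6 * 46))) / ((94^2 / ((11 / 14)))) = 4367 / 7101599232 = 0.00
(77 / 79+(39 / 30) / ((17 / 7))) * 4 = 40558 / 6715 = 6.04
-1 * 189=-189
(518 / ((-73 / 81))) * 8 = -335664 / 73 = -4598.14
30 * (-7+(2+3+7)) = 150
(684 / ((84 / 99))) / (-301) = -5643 / 2107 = -2.68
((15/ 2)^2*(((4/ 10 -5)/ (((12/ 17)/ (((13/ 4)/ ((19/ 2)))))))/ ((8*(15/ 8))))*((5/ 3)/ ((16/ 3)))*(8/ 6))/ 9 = -0.39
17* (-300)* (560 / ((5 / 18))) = -10281600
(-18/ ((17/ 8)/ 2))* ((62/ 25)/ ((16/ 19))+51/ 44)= -69.53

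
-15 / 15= -1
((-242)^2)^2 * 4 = 13718968384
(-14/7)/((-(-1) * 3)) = -2/3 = -0.67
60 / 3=20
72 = 72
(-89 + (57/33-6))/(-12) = 171/22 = 7.77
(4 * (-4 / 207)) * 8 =-128 / 207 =-0.62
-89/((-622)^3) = 89/240641848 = 0.00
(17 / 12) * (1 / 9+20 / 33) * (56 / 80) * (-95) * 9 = -160531 / 264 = -608.07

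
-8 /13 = -0.62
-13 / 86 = -0.15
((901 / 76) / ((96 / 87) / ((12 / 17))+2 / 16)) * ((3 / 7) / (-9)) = -52258 / 156275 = -0.33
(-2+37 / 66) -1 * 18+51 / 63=-2869 / 154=-18.63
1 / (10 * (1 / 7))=7 / 10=0.70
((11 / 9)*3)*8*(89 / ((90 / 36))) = 15664 / 15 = 1044.27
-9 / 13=-0.69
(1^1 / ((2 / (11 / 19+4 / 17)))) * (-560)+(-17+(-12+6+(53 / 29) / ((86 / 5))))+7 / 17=-201768789 / 805562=-250.47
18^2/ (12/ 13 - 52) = -6.34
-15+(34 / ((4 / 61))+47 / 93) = 93745 / 186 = 504.01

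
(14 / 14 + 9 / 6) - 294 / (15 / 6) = -1151 / 10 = -115.10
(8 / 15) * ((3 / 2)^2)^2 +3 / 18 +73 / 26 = 2213 / 390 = 5.67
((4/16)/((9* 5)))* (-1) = -1/180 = -0.01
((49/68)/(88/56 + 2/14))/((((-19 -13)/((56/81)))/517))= -1241317/264384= -4.70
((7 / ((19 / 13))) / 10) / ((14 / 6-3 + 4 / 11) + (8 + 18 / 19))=3003 / 54200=0.06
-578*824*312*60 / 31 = -8915811840 / 31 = -287606833.55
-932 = -932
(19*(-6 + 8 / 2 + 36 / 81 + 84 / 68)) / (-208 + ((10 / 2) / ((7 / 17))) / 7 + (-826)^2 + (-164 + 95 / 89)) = -213689 / 23946880068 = -0.00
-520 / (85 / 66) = -6864 / 17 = -403.76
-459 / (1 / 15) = -6885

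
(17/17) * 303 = 303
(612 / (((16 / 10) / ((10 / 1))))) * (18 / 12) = 11475 / 2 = 5737.50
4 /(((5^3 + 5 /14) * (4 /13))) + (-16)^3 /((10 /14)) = -5734.30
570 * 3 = 1710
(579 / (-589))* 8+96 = 51912 / 589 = 88.14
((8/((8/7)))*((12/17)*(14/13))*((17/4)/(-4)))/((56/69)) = -1449/208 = -6.97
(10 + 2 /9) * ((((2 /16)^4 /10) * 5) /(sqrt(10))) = 23 * sqrt(10) /184320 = 0.00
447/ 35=12.77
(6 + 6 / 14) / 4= 45 / 28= 1.61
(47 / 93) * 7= 3.54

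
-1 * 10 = -10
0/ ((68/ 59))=0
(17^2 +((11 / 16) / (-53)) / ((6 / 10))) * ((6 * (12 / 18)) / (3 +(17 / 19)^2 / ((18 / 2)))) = 796179363 / 2127632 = 374.21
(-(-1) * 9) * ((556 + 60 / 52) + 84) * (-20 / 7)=-1500300 / 91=-16486.81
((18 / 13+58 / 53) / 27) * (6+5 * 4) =3416 / 1431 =2.39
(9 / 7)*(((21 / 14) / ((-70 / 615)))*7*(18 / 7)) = -29889 / 98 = -304.99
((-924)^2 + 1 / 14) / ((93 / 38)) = 227104435 / 651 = 348854.74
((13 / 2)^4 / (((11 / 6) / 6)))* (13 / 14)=3341637 / 616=5424.74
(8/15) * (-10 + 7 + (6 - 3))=0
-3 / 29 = -0.10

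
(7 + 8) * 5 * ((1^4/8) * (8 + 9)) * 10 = 6375/4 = 1593.75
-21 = -21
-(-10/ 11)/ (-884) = -5/ 4862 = -0.00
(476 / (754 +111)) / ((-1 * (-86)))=238 / 37195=0.01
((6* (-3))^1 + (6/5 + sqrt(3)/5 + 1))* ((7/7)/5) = -79/25 + sqrt(3)/25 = -3.09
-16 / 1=-16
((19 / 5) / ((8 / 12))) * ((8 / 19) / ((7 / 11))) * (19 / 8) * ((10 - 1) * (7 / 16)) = 35.27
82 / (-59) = -1.39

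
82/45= 1.82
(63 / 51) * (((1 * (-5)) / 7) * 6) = -5.29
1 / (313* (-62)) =-1 / 19406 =-0.00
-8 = -8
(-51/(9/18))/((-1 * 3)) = 34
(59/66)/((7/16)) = 472/231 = 2.04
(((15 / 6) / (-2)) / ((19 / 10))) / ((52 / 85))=-2125 / 1976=-1.08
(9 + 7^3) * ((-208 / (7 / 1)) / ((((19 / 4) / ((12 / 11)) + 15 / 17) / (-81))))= 161789.47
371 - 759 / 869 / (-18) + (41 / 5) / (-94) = 20660689 / 55695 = 370.96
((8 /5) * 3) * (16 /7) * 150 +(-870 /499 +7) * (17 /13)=75042377 /45409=1652.59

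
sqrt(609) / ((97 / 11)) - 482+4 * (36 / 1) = -338+11 * sqrt(609) / 97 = -335.20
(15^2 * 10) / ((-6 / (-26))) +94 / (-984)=4796953 / 492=9749.90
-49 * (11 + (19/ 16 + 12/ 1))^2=-7338681/ 256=-28666.72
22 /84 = 11 /42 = 0.26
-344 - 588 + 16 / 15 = -13964 / 15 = -930.93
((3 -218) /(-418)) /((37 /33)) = 645 /1406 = 0.46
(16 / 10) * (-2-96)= -784 / 5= -156.80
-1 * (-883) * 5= 4415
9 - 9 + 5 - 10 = -5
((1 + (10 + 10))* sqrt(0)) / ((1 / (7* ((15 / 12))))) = 0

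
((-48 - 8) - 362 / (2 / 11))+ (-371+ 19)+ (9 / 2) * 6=-2372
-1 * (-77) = 77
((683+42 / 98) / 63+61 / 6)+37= 51169 / 882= 58.01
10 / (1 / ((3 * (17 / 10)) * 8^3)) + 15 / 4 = 104463 / 4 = 26115.75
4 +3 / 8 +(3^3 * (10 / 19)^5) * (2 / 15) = 89543465 / 19808792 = 4.52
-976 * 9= -8784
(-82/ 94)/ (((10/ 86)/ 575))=-202745/ 47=-4313.72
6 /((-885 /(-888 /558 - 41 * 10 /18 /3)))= 15374 /246915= 0.06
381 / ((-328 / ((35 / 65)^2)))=-18669 / 55432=-0.34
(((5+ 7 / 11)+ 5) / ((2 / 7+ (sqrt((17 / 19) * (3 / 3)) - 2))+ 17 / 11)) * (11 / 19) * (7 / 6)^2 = 637637 / 390328+ 3776773 * sqrt(323) / 7416232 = 10.79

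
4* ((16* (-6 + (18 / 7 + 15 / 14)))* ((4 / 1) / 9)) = -1408 / 21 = -67.05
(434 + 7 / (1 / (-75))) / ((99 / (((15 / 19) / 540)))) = -91 / 67716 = -0.00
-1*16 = -16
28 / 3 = 9.33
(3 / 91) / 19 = 3 / 1729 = 0.00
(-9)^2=81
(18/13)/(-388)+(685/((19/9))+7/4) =31263631/95836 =326.22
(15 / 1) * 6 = 90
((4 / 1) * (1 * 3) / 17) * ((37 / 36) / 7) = 37 / 357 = 0.10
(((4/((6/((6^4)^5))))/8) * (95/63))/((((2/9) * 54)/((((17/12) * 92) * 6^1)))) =209580255024906240/7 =29940036432129462.86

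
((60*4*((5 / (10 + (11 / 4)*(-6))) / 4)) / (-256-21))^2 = 360000 / 12967201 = 0.03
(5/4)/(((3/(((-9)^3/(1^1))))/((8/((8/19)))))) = -23085/4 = -5771.25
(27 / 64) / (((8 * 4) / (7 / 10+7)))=2079 / 20480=0.10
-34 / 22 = -17 / 11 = -1.55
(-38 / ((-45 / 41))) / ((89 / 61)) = 95038 / 4005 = 23.73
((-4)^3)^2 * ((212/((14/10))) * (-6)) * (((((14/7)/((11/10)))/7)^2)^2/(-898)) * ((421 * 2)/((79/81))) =142136023449600000/8728394621177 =16284.33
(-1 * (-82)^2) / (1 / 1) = -6724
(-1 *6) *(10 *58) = -3480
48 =48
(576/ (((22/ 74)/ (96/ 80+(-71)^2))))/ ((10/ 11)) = 268648416/ 25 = 10745936.64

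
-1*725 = -725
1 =1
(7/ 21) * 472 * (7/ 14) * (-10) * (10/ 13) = -23600/ 39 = -605.13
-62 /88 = -31 /44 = -0.70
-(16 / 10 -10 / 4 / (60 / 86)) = 119 / 60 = 1.98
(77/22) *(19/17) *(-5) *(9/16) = -5985/544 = -11.00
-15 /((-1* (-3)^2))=5 /3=1.67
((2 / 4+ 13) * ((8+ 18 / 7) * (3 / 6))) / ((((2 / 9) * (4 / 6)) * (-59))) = -26973 / 3304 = -8.16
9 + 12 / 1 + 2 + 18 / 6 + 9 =35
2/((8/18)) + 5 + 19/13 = 285/26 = 10.96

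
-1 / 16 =-0.06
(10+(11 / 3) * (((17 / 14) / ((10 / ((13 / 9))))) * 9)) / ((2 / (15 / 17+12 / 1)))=484063 / 4760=101.69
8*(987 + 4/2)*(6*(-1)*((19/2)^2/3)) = -1428116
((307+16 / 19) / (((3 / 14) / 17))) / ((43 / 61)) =84915782 / 2451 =34645.36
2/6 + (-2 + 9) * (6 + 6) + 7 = 274/3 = 91.33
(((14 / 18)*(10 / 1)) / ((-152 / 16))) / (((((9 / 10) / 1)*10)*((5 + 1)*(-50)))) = 7 / 23085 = 0.00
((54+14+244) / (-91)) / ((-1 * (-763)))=-24 / 5341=-0.00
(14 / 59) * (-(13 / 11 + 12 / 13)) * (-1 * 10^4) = 42140000 / 8437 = 4994.67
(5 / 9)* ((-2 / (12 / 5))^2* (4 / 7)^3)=2000 / 27783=0.07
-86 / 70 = -43 / 35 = -1.23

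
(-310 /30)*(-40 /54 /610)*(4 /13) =248 /64233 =0.00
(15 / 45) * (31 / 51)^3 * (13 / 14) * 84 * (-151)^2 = 17660879366 / 132651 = 133137.93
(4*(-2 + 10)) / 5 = 32 / 5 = 6.40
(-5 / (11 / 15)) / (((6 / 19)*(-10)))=95 / 44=2.16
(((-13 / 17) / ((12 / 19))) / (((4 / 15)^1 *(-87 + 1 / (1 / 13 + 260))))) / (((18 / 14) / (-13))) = -126657895 / 240013344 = -0.53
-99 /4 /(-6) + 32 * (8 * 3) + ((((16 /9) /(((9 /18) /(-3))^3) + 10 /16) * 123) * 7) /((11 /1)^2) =-946635 /484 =-1955.86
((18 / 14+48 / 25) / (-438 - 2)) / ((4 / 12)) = -0.02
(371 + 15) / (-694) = -0.56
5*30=150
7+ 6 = 13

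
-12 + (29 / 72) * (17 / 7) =-5555 / 504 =-11.02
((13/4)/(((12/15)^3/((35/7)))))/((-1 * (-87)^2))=-8125/1937664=-0.00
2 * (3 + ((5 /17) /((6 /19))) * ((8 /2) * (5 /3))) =2818 /153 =18.42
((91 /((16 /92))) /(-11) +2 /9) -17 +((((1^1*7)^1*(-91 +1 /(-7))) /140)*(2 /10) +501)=435.74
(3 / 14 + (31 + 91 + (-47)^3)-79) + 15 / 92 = -66834077 / 644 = -103779.62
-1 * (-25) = 25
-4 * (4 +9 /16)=-73 /4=-18.25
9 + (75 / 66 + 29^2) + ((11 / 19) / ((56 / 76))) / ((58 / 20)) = 3802385 / 4466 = 851.41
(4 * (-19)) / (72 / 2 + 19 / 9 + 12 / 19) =-12996 / 6625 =-1.96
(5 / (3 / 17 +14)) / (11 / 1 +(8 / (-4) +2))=85 / 2651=0.03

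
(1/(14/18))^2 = 81/49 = 1.65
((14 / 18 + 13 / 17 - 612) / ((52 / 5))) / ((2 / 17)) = -58375 / 117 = -498.93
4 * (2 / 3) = 8 / 3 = 2.67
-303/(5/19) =-5757/5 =-1151.40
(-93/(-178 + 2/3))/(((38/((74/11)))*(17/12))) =30969/472549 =0.07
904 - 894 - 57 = -47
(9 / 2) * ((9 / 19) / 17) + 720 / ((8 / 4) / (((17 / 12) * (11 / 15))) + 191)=89899677 / 23305742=3.86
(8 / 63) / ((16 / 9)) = 1 / 14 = 0.07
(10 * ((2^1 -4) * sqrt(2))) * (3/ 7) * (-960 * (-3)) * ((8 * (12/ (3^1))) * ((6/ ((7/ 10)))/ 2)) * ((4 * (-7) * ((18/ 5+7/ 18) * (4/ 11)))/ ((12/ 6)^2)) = 2646835200 * sqrt(2)/ 77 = 48612860.22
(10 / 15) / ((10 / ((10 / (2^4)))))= 1 / 24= 0.04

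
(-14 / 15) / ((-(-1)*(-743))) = 14 / 11145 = 0.00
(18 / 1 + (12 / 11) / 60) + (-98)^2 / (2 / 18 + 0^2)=4754971 / 55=86454.02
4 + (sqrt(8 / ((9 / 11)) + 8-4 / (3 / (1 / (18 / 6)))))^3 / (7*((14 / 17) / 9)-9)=4-1768*sqrt(39) / 1279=-4.63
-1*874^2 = -763876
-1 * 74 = -74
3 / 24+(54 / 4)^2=1459 / 8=182.38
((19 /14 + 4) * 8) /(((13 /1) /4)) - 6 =654 /91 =7.19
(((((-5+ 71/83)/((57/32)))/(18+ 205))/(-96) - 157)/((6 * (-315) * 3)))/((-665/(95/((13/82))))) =-0.02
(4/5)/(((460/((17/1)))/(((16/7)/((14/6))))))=816/28175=0.03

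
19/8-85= -661/8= -82.62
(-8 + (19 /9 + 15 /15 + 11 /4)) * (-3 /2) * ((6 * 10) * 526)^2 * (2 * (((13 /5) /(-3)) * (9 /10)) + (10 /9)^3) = -146188404824 /243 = -601598373.76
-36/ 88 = -9/ 22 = -0.41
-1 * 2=-2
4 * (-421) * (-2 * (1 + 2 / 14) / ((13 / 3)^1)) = 80832 / 91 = 888.26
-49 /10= -4.90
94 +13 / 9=859 / 9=95.44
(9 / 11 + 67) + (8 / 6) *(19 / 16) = 9161 / 132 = 69.40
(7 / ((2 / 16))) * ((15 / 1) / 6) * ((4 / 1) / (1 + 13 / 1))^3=160 / 49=3.27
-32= -32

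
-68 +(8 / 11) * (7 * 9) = -244 / 11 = -22.18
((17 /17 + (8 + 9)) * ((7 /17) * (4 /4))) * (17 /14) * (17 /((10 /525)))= 16065 /2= 8032.50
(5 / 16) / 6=5 / 96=0.05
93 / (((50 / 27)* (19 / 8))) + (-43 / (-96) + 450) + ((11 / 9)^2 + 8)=592314323 / 1231200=481.09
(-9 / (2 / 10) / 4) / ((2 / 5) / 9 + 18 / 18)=-2025 / 188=-10.77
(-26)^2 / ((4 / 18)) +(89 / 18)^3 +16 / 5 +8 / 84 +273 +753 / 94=33071055113 / 9593640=3447.19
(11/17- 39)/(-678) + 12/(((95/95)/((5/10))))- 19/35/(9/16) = 3080936/605115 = 5.09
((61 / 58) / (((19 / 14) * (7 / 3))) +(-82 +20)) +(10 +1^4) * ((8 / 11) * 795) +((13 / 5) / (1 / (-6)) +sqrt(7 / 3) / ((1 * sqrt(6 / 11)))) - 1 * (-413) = 6697.80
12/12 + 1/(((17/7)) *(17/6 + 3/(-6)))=20/17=1.18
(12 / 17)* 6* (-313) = -22536 / 17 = -1325.65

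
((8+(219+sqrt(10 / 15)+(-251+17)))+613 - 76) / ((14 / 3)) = sqrt(6) / 14+795 / 7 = 113.75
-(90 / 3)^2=-900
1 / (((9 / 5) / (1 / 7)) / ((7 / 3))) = 5 / 27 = 0.19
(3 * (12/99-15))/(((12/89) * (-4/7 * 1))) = 305893/528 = 579.34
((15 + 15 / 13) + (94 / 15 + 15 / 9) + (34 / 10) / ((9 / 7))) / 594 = 0.05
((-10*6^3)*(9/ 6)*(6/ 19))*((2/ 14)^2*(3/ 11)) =-5.69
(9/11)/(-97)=-0.01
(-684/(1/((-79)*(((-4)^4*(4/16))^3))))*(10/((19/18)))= 134196756480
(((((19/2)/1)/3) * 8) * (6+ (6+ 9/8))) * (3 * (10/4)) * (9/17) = 89775/68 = 1320.22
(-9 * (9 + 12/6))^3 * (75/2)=-72772425/2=-36386212.50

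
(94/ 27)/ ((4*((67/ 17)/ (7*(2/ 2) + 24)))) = 24769/ 3618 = 6.85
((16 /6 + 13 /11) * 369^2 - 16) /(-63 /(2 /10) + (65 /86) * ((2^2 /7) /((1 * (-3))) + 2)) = -5204867619 /3115310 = -1670.74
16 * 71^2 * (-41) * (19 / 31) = -62831024 / 31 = -2026807.23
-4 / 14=-2 / 7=-0.29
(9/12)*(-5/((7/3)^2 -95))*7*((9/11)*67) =569835/35464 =16.07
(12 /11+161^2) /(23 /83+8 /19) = 449670511 /12111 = 37129.10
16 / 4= 4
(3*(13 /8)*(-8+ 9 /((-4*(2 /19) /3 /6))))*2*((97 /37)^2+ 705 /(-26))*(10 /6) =5659613905 /43808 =129191.33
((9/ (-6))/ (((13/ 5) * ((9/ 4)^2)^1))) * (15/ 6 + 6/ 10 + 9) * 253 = -122452/ 351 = -348.87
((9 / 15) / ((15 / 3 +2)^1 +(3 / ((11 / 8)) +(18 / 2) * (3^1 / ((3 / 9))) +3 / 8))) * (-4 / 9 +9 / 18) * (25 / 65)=44 / 310791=0.00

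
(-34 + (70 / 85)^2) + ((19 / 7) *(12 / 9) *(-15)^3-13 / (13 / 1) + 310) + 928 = -22274459 / 2023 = -11010.61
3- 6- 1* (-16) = 13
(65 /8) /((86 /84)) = 7.94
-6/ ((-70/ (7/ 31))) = 3/ 155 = 0.02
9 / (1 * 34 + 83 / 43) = 129 / 515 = 0.25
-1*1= -1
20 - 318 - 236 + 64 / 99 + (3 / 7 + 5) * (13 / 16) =-2932459 / 5544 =-528.94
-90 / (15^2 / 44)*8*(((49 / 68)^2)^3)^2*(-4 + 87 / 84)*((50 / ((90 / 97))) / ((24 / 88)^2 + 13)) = 33.72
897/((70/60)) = 5382/7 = 768.86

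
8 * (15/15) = 8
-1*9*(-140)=1260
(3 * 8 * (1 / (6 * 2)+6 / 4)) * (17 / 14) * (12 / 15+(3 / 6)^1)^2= 54587 / 700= 77.98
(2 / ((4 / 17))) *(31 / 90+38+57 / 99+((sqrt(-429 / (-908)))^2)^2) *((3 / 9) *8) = 271571795279 / 306082260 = 887.25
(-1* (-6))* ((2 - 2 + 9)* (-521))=-28134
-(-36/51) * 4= 48/17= 2.82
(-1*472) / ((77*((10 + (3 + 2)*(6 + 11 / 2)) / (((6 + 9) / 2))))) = -472 / 693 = -0.68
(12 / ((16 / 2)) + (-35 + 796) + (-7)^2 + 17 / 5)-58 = 7569 / 10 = 756.90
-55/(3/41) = -2255/3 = -751.67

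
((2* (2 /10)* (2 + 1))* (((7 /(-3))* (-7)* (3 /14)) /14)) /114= 0.00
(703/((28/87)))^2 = 4771260.10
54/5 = 10.80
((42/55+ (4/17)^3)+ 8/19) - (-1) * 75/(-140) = 95165597/143754380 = 0.66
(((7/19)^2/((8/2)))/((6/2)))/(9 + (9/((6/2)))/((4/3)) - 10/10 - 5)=7/3249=0.00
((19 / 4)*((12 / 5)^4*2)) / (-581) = -0.54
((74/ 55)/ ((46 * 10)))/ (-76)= -37/ 961400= -0.00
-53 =-53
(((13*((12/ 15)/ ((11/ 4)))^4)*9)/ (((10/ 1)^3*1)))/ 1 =958464/ 1143828125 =0.00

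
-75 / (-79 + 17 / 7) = 525 / 536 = 0.98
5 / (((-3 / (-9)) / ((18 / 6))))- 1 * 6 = 39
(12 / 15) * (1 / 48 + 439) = 21073 / 60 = 351.22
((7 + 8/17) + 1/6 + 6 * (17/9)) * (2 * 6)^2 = 46440/17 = 2731.76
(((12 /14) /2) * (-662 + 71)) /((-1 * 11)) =1773 /77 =23.03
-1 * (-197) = 197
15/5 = 3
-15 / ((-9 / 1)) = 5 / 3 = 1.67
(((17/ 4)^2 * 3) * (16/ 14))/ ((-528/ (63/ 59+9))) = -7803/ 6608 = -1.18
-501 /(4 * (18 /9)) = -62.62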